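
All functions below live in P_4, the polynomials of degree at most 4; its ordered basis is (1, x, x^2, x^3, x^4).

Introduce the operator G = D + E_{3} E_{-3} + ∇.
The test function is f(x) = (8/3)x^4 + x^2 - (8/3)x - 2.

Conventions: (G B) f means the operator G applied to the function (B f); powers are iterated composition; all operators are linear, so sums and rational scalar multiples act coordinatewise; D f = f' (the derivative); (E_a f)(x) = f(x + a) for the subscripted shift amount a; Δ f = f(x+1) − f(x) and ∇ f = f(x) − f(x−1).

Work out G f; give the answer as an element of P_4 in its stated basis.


the image equals g(x) = (8/3)x^4 + (64/3)x^3 - 15x^2 + 12x - 11

D f = (32/3)x^3 + 2x - 8/3
E_{-3} f = (8/3)x^4 - 32x^3 + 145x^2 - (890/3)x + 231
E_{3} E_{-3} f = (8/3)x^4 + x^2 - (8/3)x - 2
∇ f = (32/3)x^3 - 16x^2 + (38/3)x - 19/3
(D + E_{3} E_{-3} + ∇) f = (8/3)x^4 + (64/3)x^3 - 15x^2 + 12x - 11


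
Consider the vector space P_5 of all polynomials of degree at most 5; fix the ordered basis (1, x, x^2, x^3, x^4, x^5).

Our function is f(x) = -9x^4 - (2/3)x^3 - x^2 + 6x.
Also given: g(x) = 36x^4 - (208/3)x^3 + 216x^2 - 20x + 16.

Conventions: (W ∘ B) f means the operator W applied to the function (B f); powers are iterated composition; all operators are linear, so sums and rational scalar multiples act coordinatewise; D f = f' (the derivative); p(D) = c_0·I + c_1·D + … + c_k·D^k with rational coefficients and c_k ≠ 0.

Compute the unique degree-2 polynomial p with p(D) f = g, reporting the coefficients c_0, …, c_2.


p(D) = -4·I + 2·D − 2·D^2, i.e. c_0 = -4, c_1 = 2, c_2 = -2

D^0 f = -9x^4 - (2/3)x^3 - x^2 + 6x
D^1 f = -36x^3 - 2x^2 - 2x + 6
D^2 f = -108x^2 - 4x - 2
matching coefficients of g against c_0 f + c_1 Df + … from the top degree down determines the c_i
solution: c_0 = -4, c_1 = 2, c_2 = -2


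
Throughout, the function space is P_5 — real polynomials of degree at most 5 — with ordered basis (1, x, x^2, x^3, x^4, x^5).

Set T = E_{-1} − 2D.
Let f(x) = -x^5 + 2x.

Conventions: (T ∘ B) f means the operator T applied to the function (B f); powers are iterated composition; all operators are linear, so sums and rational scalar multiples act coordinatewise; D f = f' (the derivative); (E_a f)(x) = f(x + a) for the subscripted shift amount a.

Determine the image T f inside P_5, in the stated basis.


the result is g(x) = -x^5 + 15x^4 - 10x^3 + 10x^2 - 3x - 5

E_{-1} f = -x^5 + 5x^4 - 10x^3 + 10x^2 - 3x - 1
D f = -5x^4 + 2
(-2D) f = 10x^4 - 4
(E_{-1} − 2D) f = -x^5 + 15x^4 - 10x^3 + 10x^2 - 3x - 5


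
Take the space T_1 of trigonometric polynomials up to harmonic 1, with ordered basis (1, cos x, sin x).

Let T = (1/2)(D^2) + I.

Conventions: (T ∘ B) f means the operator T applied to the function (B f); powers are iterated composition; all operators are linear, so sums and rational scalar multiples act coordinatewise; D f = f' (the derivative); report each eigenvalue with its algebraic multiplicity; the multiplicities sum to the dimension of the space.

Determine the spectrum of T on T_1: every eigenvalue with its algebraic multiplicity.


image of 1: 1
image of cos x: (1/2)cos x
image of sin x: (1/2)sin x
the matrix is diagonal; its diagonal is (1, 1/2, 1/2)
for a triangular matrix the eigenvalues are the diagonal entries, with algebraic multiplicity their repetition count

λ = 1/2 (multiplicity 2), λ = 1 (multiplicity 1)


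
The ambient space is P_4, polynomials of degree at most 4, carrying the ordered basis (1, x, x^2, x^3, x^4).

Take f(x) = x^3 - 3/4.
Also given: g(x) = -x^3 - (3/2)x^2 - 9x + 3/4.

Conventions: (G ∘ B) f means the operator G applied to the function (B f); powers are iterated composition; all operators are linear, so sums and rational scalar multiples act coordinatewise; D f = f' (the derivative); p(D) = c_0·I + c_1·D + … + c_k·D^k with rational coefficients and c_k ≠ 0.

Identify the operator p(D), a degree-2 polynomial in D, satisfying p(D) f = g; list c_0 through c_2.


p(D) = -I − (1/2)·D − (3/2)·D^2, i.e. c_0 = -1, c_1 = -1/2, c_2 = -3/2

D^0 f = x^3 - 3/4
D^1 f = 3x^2
D^2 f = 6x
matching coefficients of g against c_0 f + c_1 Df + … from the top degree down determines the c_i
solution: c_0 = -1, c_1 = -1/2, c_2 = -3/2


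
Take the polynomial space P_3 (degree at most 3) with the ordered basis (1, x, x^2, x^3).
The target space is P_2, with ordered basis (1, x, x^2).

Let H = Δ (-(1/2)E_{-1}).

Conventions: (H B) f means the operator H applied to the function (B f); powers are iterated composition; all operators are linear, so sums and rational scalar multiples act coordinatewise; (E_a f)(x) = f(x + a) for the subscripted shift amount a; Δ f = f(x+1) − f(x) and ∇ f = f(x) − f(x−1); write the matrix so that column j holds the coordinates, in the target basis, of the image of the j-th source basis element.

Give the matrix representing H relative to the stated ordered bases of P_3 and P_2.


the matrix is [[0, -1/2, 1/2, -1/2]; [0, 0, -1, 3/2]; [0, 0, 0, -3/2]] (rows listed top to bottom)

image of 1: 0
image of x: -1/2
image of x^2: -x + 1/2
image of x^3: -(3/2)x^2 + (3/2)x - 1/2
each image's coordinates form column j of the matrix


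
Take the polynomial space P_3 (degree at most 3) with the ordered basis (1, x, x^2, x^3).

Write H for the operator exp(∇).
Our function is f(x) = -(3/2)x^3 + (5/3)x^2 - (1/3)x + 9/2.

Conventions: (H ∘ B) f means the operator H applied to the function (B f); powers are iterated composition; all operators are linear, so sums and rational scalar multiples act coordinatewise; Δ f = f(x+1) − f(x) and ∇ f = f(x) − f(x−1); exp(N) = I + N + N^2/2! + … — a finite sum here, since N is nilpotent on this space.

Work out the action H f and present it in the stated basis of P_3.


order-1 term: -(9/2)x^2 + (47/6)x - 7/2
order-2 term: -(9/2)x + 37/6
order-3 term: -3/2
the series for exp(∇) f terminates at order 3
exp(∇) f = -(3/2)x^3 - (17/6)x^2 + 3x + 17/3

the result is g(x) = -(3/2)x^3 - (17/6)x^2 + 3x + 17/3


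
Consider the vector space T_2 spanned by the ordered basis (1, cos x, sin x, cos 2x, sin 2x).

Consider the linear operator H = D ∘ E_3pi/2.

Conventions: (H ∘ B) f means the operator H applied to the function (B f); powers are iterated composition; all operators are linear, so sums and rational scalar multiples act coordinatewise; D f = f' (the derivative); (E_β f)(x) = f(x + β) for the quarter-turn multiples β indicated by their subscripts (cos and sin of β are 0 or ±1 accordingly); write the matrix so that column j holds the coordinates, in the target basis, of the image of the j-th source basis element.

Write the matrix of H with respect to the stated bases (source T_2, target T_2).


image of 1: 0
image of cos x: cos x
image of sin x: sin x
image of cos 2x: 2sin 2x
image of sin 2x: -2cos 2x
each image's coordinates form column j of the matrix

the matrix is [[0, 0, 0, 0, 0]; [0, 1, 0, 0, 0]; [0, 0, 1, 0, 0]; [0, 0, 0, 0, -2]; [0, 0, 0, 2, 0]] (rows listed top to bottom)


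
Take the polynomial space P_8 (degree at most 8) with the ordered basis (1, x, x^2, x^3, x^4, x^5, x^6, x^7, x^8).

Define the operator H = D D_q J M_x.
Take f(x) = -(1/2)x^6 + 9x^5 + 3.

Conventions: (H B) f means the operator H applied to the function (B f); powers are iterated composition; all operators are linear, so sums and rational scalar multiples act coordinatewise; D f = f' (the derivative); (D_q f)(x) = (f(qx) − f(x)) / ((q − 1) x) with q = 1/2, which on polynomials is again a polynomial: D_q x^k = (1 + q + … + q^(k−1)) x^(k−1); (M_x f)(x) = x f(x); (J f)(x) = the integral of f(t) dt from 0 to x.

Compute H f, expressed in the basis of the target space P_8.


the image equals g(x) = -(1785/2048)x^6 + (3429/224)x^5 + 9/4

M_x f = -(1/2)x^7 + 9x^6 + 3x
J M_x f = -(1/16)x^8 + (9/7)x^7 + (3/2)x^2
D_q J M_x f = -(255/2048)x^7 + (1143/448)x^6 + (9/4)x
D D_q J M_x f = -(1785/2048)x^6 + (3429/224)x^5 + 9/4


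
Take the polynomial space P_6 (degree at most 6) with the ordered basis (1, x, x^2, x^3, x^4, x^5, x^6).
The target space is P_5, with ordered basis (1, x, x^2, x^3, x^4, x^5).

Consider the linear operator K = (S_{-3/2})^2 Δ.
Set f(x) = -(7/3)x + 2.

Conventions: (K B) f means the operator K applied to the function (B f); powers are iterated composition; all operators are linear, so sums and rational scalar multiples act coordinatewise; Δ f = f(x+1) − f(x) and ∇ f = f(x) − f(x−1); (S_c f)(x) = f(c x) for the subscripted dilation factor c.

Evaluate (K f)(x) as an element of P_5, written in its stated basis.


Δ f = -7/3
S_{-3/2} Δ f = -7/3
S_{-3/2} S_{-3/2} Δ f = -7/3

the result is g(x) = -7/3


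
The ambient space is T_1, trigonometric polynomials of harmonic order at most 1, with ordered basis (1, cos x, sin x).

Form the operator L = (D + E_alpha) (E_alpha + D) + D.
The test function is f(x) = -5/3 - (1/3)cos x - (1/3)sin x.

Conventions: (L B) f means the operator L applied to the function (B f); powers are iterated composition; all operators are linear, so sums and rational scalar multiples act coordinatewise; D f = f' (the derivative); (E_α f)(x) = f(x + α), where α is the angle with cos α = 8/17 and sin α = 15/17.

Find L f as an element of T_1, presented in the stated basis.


the image equals g(x) = -5/3 + (53/289)cos x + (587/289)sin x

E_alpha f = -5/3 - (23/51)cos x + (7/51)sin x
D f = -(1/3)cos x + (1/3)sin x
(E_alpha + D) f = -5/3 - (40/51)cos x + (8/17)sin x
D (E_alpha + D) f = (8/17)cos x + (40/51)sin x
E_alpha (E_alpha + D) f = -5/3 + (40/867)cos x + (264/289)sin x
(D + E_alpha) (E_alpha + D) f = -5/3 + (448/867)cos x + (1472/867)sin x
D f = -(1/3)cos x + (1/3)sin x
((D + E_alpha) (E_alpha + D) + D) f = -5/3 + (53/289)cos x + (587/289)sin x


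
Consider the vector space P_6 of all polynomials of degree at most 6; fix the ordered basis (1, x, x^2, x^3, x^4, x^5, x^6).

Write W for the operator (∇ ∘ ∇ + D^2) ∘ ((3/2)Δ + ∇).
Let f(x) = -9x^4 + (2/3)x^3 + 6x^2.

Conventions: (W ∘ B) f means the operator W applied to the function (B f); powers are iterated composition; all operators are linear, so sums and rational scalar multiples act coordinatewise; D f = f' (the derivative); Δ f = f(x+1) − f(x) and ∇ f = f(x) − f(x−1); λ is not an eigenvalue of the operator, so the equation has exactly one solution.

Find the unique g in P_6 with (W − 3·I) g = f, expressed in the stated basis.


g(x) = 3x^4 - (2/9)x^3 - 2x^2 + 120x - 452/9

write g with unknown coordinates in the stated basis and equate coefficients in (W − 3·I) g = f
solving from the highest basis element down gives g = 3x^4 - (2/9)x^3 - 2x^2 + 120x - 452/9
check: W g = 360x - 452/3
so W g − 3·g = -9x^4 + (2/3)x^3 + 6x^2 = f ✓


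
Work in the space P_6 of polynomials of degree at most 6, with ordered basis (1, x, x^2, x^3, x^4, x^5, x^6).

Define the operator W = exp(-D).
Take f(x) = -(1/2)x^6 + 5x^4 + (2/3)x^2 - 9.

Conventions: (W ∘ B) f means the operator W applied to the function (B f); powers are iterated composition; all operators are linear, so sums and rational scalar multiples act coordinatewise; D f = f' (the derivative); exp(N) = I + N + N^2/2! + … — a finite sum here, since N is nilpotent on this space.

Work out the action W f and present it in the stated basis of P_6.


order-1 term: 3x^5 - 20x^3 - (4/3)x
order-2 term: -(15/2)x^4 + 30x^2 + 2/3
order-3 term: 10x^3 - 20x
order-4 term: -(15/2)x^2 + 5
order-5 term: 3x
order-6 term: -1/2
the series for exp(-D) f terminates at order 6
exp(-D) f = -(1/2)x^6 + 3x^5 - (5/2)x^4 - 10x^3 + (139/6)x^2 - (55/3)x - 23/6

g(x) = -(1/2)x^6 + 3x^5 - (5/2)x^4 - 10x^3 + (139/6)x^2 - (55/3)x - 23/6


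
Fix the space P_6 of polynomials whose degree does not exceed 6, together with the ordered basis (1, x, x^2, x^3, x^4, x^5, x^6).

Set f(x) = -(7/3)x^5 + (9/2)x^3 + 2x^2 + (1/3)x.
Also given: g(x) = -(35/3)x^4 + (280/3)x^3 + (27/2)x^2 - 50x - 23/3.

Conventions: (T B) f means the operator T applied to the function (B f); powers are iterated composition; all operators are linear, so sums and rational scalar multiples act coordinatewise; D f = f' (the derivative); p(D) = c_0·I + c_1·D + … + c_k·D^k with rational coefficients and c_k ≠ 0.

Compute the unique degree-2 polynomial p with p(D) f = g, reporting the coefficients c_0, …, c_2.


c_0 = 0, c_1 = 1, c_2 = -2

D^0 f = -(7/3)x^5 + (9/2)x^3 + 2x^2 + (1/3)x
D^1 f = -(35/3)x^4 + (27/2)x^2 + 4x + 1/3
D^2 f = -(140/3)x^3 + 27x + 4
matching coefficients of g against c_0 f + c_1 Df + … from the top degree down determines the c_i
solution: c_0 = 0, c_1 = 1, c_2 = -2


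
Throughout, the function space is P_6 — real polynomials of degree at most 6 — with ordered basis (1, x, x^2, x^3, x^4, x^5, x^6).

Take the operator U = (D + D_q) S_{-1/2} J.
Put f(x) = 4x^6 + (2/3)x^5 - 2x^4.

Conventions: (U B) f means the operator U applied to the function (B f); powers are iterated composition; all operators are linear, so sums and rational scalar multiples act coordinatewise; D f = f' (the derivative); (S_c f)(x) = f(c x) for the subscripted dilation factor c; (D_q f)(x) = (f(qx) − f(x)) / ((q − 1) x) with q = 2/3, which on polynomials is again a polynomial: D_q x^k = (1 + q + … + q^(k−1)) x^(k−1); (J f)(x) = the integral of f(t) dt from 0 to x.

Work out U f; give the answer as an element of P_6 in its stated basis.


the image equals g(x) = -(3581/81648)x^6 + (2123/139968)x^5 + (77/810)x^4

J f = (4/7)x^7 + (1/9)x^6 - (2/5)x^5
S_{-1/2} J f = -(1/224)x^7 + (1/576)x^6 + (1/80)x^5
D (S_{-1/2} J) f = -(1/32)x^6 + (1/96)x^5 + (1/16)x^4
D_q (S_{-1/2} J) f = -(2059/163296)x^6 + (665/139968)x^5 + (211/6480)x^4
(D + D_q) (S_{-1/2} J) f = -(3581/81648)x^6 + (2123/139968)x^5 + (77/810)x^4


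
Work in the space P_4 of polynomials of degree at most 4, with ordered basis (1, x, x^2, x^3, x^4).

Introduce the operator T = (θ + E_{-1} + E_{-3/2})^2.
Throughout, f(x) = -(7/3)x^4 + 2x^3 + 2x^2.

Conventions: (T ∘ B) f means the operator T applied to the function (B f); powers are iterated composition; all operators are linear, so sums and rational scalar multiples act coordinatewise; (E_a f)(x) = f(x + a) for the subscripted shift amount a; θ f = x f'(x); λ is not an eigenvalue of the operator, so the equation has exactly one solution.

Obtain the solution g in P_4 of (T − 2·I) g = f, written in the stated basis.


the image equals g(x) = -(7/102)x^4 - (283/1173)x^3 + (3319/10948)x^2 + (11171/5474)x + 452833/87584

write g with unknown coordinates in the stated basis and equate coefficients in (T − 2·I) g = f
solving from the highest basis element down gives g = -(7/102)x^4 - (283/1173)x^3 + (3319/10948)x^2 + (11171/5474)x + 452833/87584
check: T g = -(42/17)x^4 + (1780/1173)x^3 + (14267/5474)x^2 + (11171/2737)x + 452833/43792
so T g − 2·g = -(7/3)x^4 + 2x^3 + 2x^2 = f ✓


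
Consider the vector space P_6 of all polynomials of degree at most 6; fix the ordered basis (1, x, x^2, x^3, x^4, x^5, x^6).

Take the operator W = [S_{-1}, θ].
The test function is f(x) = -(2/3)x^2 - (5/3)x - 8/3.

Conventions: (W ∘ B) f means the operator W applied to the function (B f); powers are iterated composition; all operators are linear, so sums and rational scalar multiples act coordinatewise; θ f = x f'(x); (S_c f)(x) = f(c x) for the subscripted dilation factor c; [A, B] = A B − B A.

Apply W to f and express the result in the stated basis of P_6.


g(x) = 0

θ f = -(4/3)x^2 - (5/3)x
S_{-1} θ f = -(4/3)x^2 + (5/3)x
S_{-1} f = -(2/3)x^2 + (5/3)x - 8/3
θ S_{-1} f = -(4/3)x^2 + (5/3)x
[S_{-1}, θ] f = 0


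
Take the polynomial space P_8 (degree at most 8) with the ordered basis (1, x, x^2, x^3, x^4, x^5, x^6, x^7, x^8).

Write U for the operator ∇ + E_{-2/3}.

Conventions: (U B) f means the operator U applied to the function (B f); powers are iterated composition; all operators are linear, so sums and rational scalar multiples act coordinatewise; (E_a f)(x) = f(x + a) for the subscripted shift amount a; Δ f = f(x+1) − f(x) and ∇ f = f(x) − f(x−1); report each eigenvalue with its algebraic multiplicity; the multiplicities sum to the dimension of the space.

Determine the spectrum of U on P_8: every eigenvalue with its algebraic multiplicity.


image of 1: 1
image of x: x + 1/3
image of x^2: x^2 + (2/3)x - 5/9
image of x^3: x^3 + x^2 - (5/3)x + 19/27
image of x^4: x^4 + (4/3)x^3 - (10/3)x^2 + (76/27)x - 65/81
image of x^5: x^5 + (5/3)x^4 - (50/9)x^3 + (190/27)x^2 - (325/81)x + 211/243
image of x^6: x^6 + 2x^5 - (25/3)x^4 + (380/27)x^3 - (325/27)x^2 + (422/81)x - 665/729
image of x^7: x^7 + (7/3)x^6 - (35/3)x^5 + (665/27)x^4 - (2275/81)x^3 + (1477/81)x^2 - (4655/729)x + 2059/2187
image of x^8: x^8 + (8/3)x^7 - (140/9)x^6 + (1064/27)x^5 - (4550/81)x^4 + (11816/243)x^3 - (18620/729)x^2 + (16472/2187)x - 6305/6561
the matrix is upper triangular; its diagonal is (1, 1, 1, 1, 1, 1, 1, 1, 1)
for a triangular matrix the eigenvalues are the diagonal entries, with algebraic multiplicity their repetition count

λ = 1 (multiplicity 9)


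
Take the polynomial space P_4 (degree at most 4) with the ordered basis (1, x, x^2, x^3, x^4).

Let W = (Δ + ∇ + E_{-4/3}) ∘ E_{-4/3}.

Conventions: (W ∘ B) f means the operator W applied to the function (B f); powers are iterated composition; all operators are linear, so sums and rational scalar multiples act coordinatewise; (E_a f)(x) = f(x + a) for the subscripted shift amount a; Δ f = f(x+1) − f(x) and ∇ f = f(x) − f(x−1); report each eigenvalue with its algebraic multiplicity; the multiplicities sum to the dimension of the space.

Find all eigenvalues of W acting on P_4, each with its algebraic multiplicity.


image of 1: 1
image of x: x - 2/3
image of x^2: x^2 - (4/3)x + 16/9
image of x^3: x^3 - 2x^2 + (16/3)x - 170/27
image of x^4: x^4 - (8/3)x^3 + (32/3)x^2 - (680/27)x + 1696/81
the matrix is upper triangular; its diagonal is (1, 1, 1, 1, 1)
for a triangular matrix the eigenvalues are the diagonal entries, with algebraic multiplicity their repetition count

λ = 1 (multiplicity 5)


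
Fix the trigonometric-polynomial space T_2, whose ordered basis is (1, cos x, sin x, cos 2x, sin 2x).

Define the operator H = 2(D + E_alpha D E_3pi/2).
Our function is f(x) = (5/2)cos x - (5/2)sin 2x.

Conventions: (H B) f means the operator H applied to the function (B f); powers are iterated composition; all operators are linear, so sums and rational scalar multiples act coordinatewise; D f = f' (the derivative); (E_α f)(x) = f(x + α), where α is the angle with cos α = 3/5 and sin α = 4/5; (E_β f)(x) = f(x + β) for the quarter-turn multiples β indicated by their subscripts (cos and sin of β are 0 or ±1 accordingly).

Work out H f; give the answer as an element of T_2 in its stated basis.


g(x) = 3cos x - 9sin x - (64/5)cos 2x - (48/5)sin 2x

D f = -(5/2)sin x - 5cos 2x
E_3pi/2 f = (5/2)sin x + (5/2)sin 2x
D E_3pi/2 f = (5/2)cos x + 5cos 2x
E_alpha D E_3pi/2 f = (3/2)cos x - 2sin x - (7/5)cos 2x - (24/5)sin 2x
(D + E_alpha D E_3pi/2) f = (3/2)cos x - (9/2)sin x - (32/5)cos 2x - (24/5)sin 2x
(2(D + E_alpha D E_3pi/2)) f = 3cos x - 9sin x - (64/5)cos 2x - (48/5)sin 2x


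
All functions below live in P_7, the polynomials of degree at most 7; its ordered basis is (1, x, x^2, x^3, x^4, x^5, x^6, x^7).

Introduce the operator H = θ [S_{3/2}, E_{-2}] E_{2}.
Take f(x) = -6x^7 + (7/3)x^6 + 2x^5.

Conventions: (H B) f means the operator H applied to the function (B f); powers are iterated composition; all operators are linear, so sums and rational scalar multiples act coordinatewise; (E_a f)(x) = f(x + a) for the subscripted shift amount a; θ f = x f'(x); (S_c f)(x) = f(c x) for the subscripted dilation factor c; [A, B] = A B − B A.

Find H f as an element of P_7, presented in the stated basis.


g(x) = -(45927/16)x^6 + (42525/8)x^5 - (19035/4)x^4 + (9585/4)x^3 - (1269/2)x^2 + 69x

E_{2} f = -6x^7 - (245/3)x^6 - 474x^5 - 1520x^4 - (8720/3)x^3 - 3312x^2 - 2080x - 1664/3
E_{-2} E_{2} f = -6x^7 + (7/3)x^6 + 2x^5
S_{3/2} E_{-2} E_{2} f = -(6561/64)x^7 + (1701/64)x^6 + (243/16)x^5
S_{3/2} E_{2} f = -(6561/64)x^7 - (59535/64)x^6 - (57591/16)x^5 - 7695x^4 - 9810x^3 - 7452x^2 - 3120x - 1664/3
E_{-2} S_{3/2} E_{2} f = -(6561/64)x^7 + (32319/64)x^6 - (16767/16)x^5 + (19035/16)x^4 - (3195/4)x^3 + (1269/4)x^2 - 69x + 19/3
[S_{3/2}, E_{-2}] E_{2} f = -(15309/32)x^6 + (8505/8)x^5 - (19035/16)x^4 + (3195/4)x^3 - (1269/4)x^2 + 69x - 19/3
θ [S_{3/2}, E_{-2}] E_{2} f = -(45927/16)x^6 + (42525/8)x^5 - (19035/4)x^4 + (9585/4)x^3 - (1269/2)x^2 + 69x


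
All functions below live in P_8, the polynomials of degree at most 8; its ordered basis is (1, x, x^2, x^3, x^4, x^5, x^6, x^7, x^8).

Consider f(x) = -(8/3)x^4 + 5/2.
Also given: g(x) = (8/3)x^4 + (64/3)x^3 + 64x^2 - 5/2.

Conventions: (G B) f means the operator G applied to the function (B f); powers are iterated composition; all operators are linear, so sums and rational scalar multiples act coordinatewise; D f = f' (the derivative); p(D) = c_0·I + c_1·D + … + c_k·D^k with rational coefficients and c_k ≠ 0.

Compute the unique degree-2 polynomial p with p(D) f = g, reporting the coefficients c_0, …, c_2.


D^0 f = -(8/3)x^4 + 5/2
D^1 f = -(32/3)x^3
D^2 f = -32x^2
matching coefficients of g against c_0 f + c_1 Df + … from the top degree down determines the c_i
solution: c_0 = -1, c_1 = -2, c_2 = -2

c_0 = -1, c_1 = -2, c_2 = -2


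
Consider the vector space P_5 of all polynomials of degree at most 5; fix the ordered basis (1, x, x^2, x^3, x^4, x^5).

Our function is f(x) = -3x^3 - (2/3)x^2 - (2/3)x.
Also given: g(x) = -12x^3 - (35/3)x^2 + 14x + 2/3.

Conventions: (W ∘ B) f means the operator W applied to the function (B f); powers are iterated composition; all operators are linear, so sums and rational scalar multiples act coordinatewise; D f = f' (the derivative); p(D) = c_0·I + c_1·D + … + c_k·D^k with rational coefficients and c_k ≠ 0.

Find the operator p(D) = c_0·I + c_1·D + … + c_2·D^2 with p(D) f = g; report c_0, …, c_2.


D^0 f = -3x^3 - (2/3)x^2 - (2/3)x
D^1 f = -9x^2 - (4/3)x - 2/3
D^2 f = -18x - 4/3
matching coefficients of g against c_0 f + c_1 Df + … from the top degree down determines the c_i
solution: c_0 = 4, c_1 = 1, c_2 = -1

c_0 = 4, c_1 = 1, c_2 = -1


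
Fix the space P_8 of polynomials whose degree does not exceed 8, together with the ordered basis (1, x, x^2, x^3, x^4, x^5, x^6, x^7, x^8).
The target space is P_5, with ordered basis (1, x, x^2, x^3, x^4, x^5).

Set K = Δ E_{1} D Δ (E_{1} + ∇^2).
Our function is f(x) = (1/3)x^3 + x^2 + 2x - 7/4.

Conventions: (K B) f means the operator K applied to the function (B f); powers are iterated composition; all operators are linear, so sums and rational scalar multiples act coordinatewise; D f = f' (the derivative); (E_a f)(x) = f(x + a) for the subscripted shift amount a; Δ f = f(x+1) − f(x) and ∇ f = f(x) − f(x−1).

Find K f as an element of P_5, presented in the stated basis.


g(x) = 2

E_{1} f = (1/3)x^3 + 2x^2 + 5x + 19/12
∇ f = x^2 + x + 4/3
∇ ∇ f = 2x
(E_{1} + ∇^2) f = (1/3)x^3 + 2x^2 + 7x + 19/12
Δ (E_{1} + ∇^2) f = x^2 + 5x + 28/3
D Δ (E_{1} + ∇^2) f = 2x + 5
E_{1} (D Δ) (E_{1} + ∇^2) f = 2x + 7
Δ E_{1} (D Δ) (E_{1} + ∇^2) f = 2


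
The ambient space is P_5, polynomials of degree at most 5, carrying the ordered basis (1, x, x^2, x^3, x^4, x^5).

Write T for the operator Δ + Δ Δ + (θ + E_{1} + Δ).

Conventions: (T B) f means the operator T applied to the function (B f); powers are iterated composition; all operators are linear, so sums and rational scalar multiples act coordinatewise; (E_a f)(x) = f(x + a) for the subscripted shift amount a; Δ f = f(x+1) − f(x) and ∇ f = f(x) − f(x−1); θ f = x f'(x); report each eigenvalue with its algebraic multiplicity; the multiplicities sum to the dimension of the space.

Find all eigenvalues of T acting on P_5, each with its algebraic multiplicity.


λ = 1 (multiplicity 1), λ = 2 (multiplicity 1), λ = 3 (multiplicity 1), λ = 4 (multiplicity 1), λ = 5 (multiplicity 1), λ = 6 (multiplicity 1)

image of 1: 1
image of x: 2x + 3
image of x^2: 3x^2 + 6x + 5
image of x^3: 4x^3 + 9x^2 + 15x + 9
image of x^4: 5x^4 + 12x^3 + 30x^2 + 36x + 17
image of x^5: 6x^5 + 15x^4 + 50x^3 + 90x^2 + 85x + 33
the matrix is upper triangular; its diagonal is (1, 2, 3, 4, 5, 6)
for a triangular matrix the eigenvalues are the diagonal entries, with algebraic multiplicity their repetition count


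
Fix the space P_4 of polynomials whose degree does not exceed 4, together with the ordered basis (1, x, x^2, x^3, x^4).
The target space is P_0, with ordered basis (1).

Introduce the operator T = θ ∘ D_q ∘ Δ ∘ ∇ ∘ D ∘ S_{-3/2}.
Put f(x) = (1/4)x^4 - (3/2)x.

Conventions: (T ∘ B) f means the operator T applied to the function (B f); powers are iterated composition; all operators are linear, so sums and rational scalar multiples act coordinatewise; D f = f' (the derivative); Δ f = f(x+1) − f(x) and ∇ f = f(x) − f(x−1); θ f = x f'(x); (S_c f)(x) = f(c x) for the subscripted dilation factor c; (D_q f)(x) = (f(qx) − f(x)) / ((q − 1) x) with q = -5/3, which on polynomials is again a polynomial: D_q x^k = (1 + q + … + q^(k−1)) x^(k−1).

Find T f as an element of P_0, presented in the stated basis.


S_{-3/2} f = (81/64)x^4 + (9/4)x
D S_{-3/2} f = (81/16)x^3 + 9/4
∇ D S_{-3/2} f = (243/16)x^2 - (243/16)x + 81/16
Δ (∇ ∘ D ∘ S_{-3/2}) f = (243/8)x
D_q Δ (∇ ∘ D ∘ S_{-3/2}) f = 243/8
θ (D_q ∘ Δ) (∇ ∘ D ∘ S_{-3/2}) f = 0

g(x) = 0


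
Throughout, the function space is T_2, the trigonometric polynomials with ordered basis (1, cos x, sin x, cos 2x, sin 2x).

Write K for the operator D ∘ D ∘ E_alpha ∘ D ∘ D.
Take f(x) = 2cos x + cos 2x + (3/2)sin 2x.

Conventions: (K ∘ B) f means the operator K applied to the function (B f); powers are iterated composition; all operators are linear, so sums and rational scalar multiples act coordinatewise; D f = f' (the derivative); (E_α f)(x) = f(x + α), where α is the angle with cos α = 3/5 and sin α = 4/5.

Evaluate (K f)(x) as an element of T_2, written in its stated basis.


D f = -2sin x + 3cos 2x - 2sin 2x
D D f = -2cos x - 4cos 2x - 6sin 2x
E_alpha (D ∘ D) f = -(6/5)cos x + (8/5)sin x - (116/25)cos 2x + (138/25)sin 2x
D E_alpha (D ∘ D) f = (8/5)cos x + (6/5)sin x + (276/25)cos 2x + (232/25)sin 2x
D D E_alpha (D ∘ D) f = (6/5)cos x - (8/5)sin x + (464/25)cos 2x - (552/25)sin 2x

g(x) = (6/5)cos x - (8/5)sin x + (464/25)cos 2x - (552/25)sin 2x


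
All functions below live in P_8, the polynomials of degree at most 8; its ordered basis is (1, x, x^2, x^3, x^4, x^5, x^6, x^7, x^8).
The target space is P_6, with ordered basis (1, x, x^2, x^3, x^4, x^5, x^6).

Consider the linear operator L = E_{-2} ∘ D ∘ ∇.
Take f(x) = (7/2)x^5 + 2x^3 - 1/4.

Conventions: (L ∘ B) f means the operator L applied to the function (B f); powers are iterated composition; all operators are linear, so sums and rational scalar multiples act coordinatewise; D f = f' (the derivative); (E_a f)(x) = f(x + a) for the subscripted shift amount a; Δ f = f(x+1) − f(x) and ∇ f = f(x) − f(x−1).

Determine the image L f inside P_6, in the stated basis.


∇ f = (35/2)x^4 - 35x^3 + 41x^2 - (47/2)x + 11/2
D ∇ f = 70x^3 - 105x^2 + 82x - 47/2
E_{-2} D ∇ f = 70x^3 - 525x^2 + 1342x - 2335/2

the result is g(x) = 70x^3 - 525x^2 + 1342x - 2335/2


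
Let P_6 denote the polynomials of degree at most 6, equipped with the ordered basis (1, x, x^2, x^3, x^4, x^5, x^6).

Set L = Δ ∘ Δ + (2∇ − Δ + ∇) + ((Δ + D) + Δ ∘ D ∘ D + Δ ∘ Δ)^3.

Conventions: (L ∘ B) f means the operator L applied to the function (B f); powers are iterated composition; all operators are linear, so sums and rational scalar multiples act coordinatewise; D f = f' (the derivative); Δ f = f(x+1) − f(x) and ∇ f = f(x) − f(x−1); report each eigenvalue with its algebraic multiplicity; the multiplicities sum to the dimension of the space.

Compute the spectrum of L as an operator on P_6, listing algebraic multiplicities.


image of 1: 0
image of x: 2
image of x^2: 4x - 2
image of x^3: 6x^2 - 6x + 56
image of x^4: 8x^3 - 12x^2 + 224x + 442
image of x^5: 10x^4 - 20x^3 + 560x^2 + 2210x + 4772
image of x^6: 12x^5 - 30x^4 + 1120x^3 + 6630x^2 + 28632x + 40288
the matrix is upper triangular; its diagonal is (0, 0, 0, 0, 0, 0, 0)
for a triangular matrix the eigenvalues are the diagonal entries, with algebraic multiplicity their repetition count

λ = 0 (multiplicity 7)


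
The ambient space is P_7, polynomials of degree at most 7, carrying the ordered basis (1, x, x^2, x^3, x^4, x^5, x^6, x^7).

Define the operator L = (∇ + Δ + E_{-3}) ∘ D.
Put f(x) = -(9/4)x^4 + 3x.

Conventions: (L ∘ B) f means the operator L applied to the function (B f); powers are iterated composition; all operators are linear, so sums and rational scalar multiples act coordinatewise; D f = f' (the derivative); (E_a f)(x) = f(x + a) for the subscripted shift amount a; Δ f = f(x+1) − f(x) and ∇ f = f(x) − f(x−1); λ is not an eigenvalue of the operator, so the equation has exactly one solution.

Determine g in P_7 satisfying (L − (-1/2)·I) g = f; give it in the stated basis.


the image equals g(x) = -(9/2)x^4 + 36x^3 - 324x^2 + 2706x - 9552

write g with unknown coordinates in the stated basis and equate coefficients in (L − (-1/2)·I) g = f
solving from the highest basis element down gives g = -(9/2)x^4 + 36x^3 - 324x^2 + 2706x - 9552
check: L g = -18x^3 + 162x^2 - 1350x + 4776
so L g − (-1/2)·g = -(9/4)x^4 + 3x = f ✓


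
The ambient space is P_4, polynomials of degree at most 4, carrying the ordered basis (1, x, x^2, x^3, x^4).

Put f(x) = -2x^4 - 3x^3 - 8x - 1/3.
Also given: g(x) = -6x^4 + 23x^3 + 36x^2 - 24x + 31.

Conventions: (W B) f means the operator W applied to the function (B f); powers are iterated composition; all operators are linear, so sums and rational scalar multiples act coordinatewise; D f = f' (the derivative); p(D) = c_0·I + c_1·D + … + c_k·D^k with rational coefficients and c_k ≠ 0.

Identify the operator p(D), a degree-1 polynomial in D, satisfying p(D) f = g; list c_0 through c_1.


c_0 = 3, c_1 = -4

D^0 f = -2x^4 - 3x^3 - 8x - 1/3
D^1 f = -8x^3 - 9x^2 - 8
matching coefficients of g against c_0 f + c_1 Df + … from the top degree down determines the c_i
solution: c_0 = 3, c_1 = -4


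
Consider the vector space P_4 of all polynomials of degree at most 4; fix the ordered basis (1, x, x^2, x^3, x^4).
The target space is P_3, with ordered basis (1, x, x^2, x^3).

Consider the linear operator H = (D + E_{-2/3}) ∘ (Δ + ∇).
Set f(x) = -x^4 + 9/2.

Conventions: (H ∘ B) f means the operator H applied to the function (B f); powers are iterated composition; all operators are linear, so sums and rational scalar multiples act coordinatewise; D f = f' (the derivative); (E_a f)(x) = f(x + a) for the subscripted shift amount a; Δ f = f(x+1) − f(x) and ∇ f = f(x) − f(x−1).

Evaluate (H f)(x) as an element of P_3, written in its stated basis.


the result is g(x) = -8x^3 - 8x^2 - (56/3)x - 8/27

Δ f = -4x^3 - 6x^2 - 4x - 1
∇ f = -4x^3 + 6x^2 - 4x + 1
(Δ + ∇) f = -8x^3 - 8x
D (Δ + ∇) f = -24x^2 - 8
E_{-2/3} (Δ + ∇) f = -8x^3 + 16x^2 - (56/3)x + 208/27
(D + E_{-2/3}) (Δ + ∇) f = -8x^3 - 8x^2 - (56/3)x - 8/27


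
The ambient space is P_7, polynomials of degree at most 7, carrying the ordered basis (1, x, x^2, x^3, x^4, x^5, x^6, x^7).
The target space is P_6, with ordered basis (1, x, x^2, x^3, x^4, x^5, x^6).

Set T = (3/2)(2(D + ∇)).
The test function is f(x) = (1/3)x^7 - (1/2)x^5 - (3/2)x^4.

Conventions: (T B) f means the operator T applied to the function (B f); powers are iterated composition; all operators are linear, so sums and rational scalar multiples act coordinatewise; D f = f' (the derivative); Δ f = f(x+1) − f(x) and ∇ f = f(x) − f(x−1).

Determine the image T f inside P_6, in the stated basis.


D f = (7/3)x^6 - (5/2)x^4 - 6x^3
∇ f = (7/3)x^6 - 7x^5 + (55/6)x^4 - (38/3)x^3 + 11x^2 - (35/6)x + 4/3
(D + ∇) f = (14/3)x^6 - 7x^5 + (20/3)x^4 - (56/3)x^3 + 11x^2 - (35/6)x + 4/3
(2(D + ∇)) f = (28/3)x^6 - 14x^5 + (40/3)x^4 - (112/3)x^3 + 22x^2 - (35/3)x + 8/3
((3/2)(2(D + ∇))) f = 14x^6 - 21x^5 + 20x^4 - 56x^3 + 33x^2 - (35/2)x + 4

the image equals g(x) = 14x^6 - 21x^5 + 20x^4 - 56x^3 + 33x^2 - (35/2)x + 4


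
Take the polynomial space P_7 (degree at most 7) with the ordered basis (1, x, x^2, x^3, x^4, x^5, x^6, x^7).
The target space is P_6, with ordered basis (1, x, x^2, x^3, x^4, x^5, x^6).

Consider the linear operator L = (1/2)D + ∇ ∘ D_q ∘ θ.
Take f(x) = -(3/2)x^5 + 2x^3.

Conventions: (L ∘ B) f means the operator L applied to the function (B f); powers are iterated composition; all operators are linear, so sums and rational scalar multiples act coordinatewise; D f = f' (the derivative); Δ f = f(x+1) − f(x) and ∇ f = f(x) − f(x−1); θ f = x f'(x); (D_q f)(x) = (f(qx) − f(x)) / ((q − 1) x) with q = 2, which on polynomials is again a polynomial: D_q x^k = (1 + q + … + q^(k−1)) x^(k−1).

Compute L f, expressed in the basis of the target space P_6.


the result is g(x) = -(15/4)x^4 - 930x^3 + 1398x^2 - 846x + 381/2

D f = -(15/2)x^4 + 6x^2
((1/2)D) f = -(15/4)x^4 + 3x^2
θ f = -(15/2)x^5 + 6x^3
D_q θ f = -(465/2)x^4 + 42x^2
∇ D_q θ f = -930x^3 + 1395x^2 - 846x + 381/2
((1/2)D + ∇ ∘ D_q ∘ θ) f = -(15/4)x^4 - 930x^3 + 1398x^2 - 846x + 381/2


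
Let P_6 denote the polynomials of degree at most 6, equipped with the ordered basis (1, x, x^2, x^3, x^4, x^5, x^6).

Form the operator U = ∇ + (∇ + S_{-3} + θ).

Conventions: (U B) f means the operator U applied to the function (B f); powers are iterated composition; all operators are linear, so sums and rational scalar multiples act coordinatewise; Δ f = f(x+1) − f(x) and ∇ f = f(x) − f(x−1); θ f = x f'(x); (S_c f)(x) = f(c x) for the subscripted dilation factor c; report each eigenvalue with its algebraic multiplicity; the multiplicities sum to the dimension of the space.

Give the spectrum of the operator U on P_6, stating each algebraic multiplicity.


image of 1: 1
image of x: -2x + 2
image of x^2: 11x^2 + 4x - 2
image of x^3: -24x^3 + 6x^2 - 6x + 2
image of x^4: 85x^4 + 8x^3 - 12x^2 + 8x - 2
image of x^5: -238x^5 + 10x^4 - 20x^3 + 20x^2 - 10x + 2
image of x^6: 735x^6 + 12x^5 - 30x^4 + 40x^3 - 30x^2 + 12x - 2
the matrix is upper triangular; its diagonal is (1, -2, 11, -24, 85, -238, 735)
for a triangular matrix the eigenvalues are the diagonal entries, with algebraic multiplicity their repetition count

λ = -238 (multiplicity 1), λ = -24 (multiplicity 1), λ = -2 (multiplicity 1), λ = 1 (multiplicity 1), λ = 11 (multiplicity 1), λ = 85 (multiplicity 1), λ = 735 (multiplicity 1)


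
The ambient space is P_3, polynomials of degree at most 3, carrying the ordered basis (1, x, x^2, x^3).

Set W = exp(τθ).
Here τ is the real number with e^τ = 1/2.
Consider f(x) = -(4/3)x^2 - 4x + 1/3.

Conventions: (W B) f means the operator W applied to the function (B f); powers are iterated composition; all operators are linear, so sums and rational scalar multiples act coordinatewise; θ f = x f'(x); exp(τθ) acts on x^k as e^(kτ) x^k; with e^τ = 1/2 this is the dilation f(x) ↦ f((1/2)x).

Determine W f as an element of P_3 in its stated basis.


the image equals g(x) = -(1/3)x^2 - 2x + 1/3

exp(τθ) x^k = e^(kτ) x^k; with e^τ = 1/2 this sends x^k to (1/2)^k x^k
x ↦ 1/2 x
x^2 ↦ 1/4 x^2
applying this coordinatewise to f: exp(τθ) f = -(1/3)x^2 - 2x + 1/3


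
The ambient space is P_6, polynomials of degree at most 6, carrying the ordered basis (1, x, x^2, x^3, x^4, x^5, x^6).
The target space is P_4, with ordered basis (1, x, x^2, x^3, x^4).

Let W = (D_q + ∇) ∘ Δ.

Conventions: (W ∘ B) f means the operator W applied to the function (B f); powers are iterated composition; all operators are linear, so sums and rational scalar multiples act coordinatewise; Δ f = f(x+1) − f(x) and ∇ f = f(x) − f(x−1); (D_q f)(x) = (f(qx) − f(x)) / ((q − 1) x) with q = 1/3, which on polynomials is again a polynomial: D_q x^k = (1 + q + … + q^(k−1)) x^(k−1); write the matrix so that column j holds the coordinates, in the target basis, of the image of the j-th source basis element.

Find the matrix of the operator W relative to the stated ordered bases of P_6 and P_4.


the matrix is [[0, 0, 4, 3, 6, 5, 8]; [0, 0, 0, 10, 8, 70/3, 20]; [0, 0, 0, 0, 160/9, 130/9, 530/9]; [0, 0, 0, 0, 0, 740/27, 200/9]; [0, 0, 0, 0, 0, 0, 1052/27]] (rows listed top to bottom)

image of 1: 0
image of x: 0
image of x^2: 4
image of x^3: 10x + 3
image of x^4: (160/9)x^2 + 8x + 6
image of x^5: (740/27)x^3 + (130/9)x^2 + (70/3)x + 5
image of x^6: (1052/27)x^4 + (200/9)x^3 + (530/9)x^2 + 20x + 8
each image's coordinates form column j of the matrix


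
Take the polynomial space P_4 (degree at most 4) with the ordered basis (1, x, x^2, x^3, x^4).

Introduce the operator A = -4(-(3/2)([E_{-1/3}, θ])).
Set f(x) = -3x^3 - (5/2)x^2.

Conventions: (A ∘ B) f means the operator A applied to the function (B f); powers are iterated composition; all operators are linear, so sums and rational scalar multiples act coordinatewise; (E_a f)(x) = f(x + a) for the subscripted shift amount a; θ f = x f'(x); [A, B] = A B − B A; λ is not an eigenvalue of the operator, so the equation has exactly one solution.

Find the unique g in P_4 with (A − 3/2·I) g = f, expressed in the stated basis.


g(x) = 2x^3 - (19/3)x^2 + (200/9)x - 976/27

write g with unknown coordinates in the stated basis and equate coefficients in (A − 3/2·I) g = f
solving from the highest basis element down gives g = 2x^3 - (19/3)x^2 + (200/9)x - 976/27
check: A g = -12x^2 + (100/3)x - 488/9
so A g − 3/2·g = -3x^3 - (5/2)x^2 = f ✓


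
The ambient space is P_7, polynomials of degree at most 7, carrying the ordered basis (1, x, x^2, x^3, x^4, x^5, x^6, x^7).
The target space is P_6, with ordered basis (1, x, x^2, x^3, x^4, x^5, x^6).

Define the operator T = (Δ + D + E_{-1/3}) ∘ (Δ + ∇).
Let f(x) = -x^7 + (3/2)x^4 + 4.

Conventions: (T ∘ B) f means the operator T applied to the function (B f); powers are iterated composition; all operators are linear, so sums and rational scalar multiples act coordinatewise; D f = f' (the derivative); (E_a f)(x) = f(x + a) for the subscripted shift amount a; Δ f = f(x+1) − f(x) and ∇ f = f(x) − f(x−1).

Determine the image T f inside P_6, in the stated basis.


the result is g(x) = -14x^6 - 140x^5 - (910/3)x^4 - (19556/27)x^3 - (17854/27)x^2 - (35744/81)x - 74354/729

Δ f = -7x^6 - 21x^5 - 35x^4 - 29x^3 - 12x^2 - x + 1/2
∇ f = -7x^6 + 21x^5 - 35x^4 + 41x^3 - 30x^2 + 13x - 5/2
(Δ + ∇) f = -14x^6 - 70x^4 + 12x^3 - 42x^2 + 12x - 2
Δ (Δ + ∇) f = -84x^5 - 210x^4 - 560x^3 - 594x^2 - 412x - 102
D (Δ + ∇) f = -84x^5 - 280x^3 + 36x^2 - 84x + 12
E_{-1/3} (Δ + ∇) f = -14x^6 + 28x^5 - (280/3)x^4 + (3124/27)x^3 - (2788/27)x^2 + (4432/81)x - 8744/729
(Δ + D + E_{-1/3}) (Δ + ∇) f = -14x^6 - 140x^5 - (910/3)x^4 - (19556/27)x^3 - (17854/27)x^2 - (35744/81)x - 74354/729


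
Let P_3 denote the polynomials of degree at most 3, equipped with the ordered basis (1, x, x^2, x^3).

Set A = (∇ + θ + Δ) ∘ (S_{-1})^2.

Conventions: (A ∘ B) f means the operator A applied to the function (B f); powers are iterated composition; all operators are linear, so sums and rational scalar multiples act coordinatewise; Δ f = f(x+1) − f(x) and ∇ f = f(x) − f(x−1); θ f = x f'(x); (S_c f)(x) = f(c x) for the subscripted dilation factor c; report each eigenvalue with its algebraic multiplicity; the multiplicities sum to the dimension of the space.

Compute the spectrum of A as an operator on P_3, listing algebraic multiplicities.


image of 1: 0
image of x: x + 2
image of x^2: 2x^2 + 4x
image of x^3: 3x^3 + 6x^2 + 2
the matrix is upper triangular; its diagonal is (0, 1, 2, 3)
for a triangular matrix the eigenvalues are the diagonal entries, with algebraic multiplicity their repetition count

λ = 0 (multiplicity 1), λ = 1 (multiplicity 1), λ = 2 (multiplicity 1), λ = 3 (multiplicity 1)


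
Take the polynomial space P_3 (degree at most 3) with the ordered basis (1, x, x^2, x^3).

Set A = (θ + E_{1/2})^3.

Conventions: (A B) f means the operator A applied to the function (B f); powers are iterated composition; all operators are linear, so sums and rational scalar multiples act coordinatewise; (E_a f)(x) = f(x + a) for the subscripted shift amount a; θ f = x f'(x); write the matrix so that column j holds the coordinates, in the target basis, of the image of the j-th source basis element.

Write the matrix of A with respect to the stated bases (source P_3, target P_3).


the matrix is [[1, 7/2, 25/4, 9]; [0, 8, 19, 69/2]; [0, 0, 27, 111/2]; [0, 0, 0, 64]] (rows listed top to bottom)

image of 1: 1
image of x: 8x + 7/2
image of x^2: 27x^2 + 19x + 25/4
image of x^3: 64x^3 + (111/2)x^2 + (69/2)x + 9
each image's coordinates form column j of the matrix
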